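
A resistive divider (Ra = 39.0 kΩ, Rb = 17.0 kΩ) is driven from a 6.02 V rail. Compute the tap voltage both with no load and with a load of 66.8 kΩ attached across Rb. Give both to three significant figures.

Unloaded: 1.83 V; loaded: 1.55 V

Open-circuit: V = 6.02 × 17.0/(39.0 + 17.0) = 1.83 V.
With the load, Rb becomes Rb‖R_L = 13.55 kΩ, so V = 6.02 × 13.55/52.55 = 1.55 V.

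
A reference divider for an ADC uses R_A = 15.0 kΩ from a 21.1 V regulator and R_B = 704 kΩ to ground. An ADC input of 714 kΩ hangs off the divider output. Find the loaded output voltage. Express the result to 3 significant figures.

V_out ≈ 20.2 V

The load sits in parallel with R_B: R_B‖R_L = (704 × 714) / (704 + 714) = 354.5 kΩ.
V_out = 21.1 × 354.5 / (15.0 + 354.5) = 21.1 × 354.5/369.5 = 20.2 V.
(Unloaded it would have been 20.7 V.)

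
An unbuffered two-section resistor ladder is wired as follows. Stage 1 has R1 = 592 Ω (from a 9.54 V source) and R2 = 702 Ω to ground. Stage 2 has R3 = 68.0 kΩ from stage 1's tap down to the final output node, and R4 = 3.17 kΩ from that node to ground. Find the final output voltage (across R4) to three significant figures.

V_out ≈ 0.229 V

Stage 2 presents R3+R4 = 71170 Ω as a load on stage 1's tap.
Stage 1's lower leg becomes R2‖(R3+R4) = 695.1 Ω, so V_mid = 9.54 × 695.1/1287 = 5.152 V.
Stage 2 is itself unloaded: V_out = V_mid × R4/(R3+R4) = 5.152 × 3170/71170 = 0.229 V.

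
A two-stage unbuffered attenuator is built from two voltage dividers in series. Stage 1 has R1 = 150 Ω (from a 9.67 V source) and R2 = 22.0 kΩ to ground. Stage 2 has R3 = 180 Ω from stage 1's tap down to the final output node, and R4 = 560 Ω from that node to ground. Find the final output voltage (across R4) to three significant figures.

Stage 2 presents R3+R4 = 740.0 Ω as a load on stage 1's tap.
Stage 1's lower leg becomes R2‖(R3+R4) = 715.9 Ω, so V_mid = 9.67 × 715.9/865.9 = 7.995 V.
Stage 2 is itself unloaded: V_out = V_mid × R4/(R3+R4) = 7.995 × 560/740.0 = 6.05 V.

V_out ≈ 6.05 V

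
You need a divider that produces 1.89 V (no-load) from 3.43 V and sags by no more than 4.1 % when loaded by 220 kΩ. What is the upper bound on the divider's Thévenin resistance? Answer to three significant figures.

R_th ≤ 9.41 kΩ

Loading drop = R_th/(R_th + R_L) ≤ 0.0410, so R_th ≤ R_L · ε/(1−ε) = 220 kΩ × 0.0410/0.9590 = 9.41 kΩ.
(Any R1, R2 with R2/(R1+R2) = 0.551 and R1‖R2 ≤ 9.41 kΩ will meet the spec.)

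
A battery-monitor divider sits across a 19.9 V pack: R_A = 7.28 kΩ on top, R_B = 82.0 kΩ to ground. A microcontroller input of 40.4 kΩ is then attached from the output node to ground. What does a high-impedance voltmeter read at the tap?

The load sits in parallel with R_B: R_B‖R_L = (82.0 × 40.4) / (82.0 + 40.4) = 27.07 kΩ.
V_out = 19.9 × 27.07 / (7.28 + 27.07) = 19.9 × 27.07/34.35 = 15.7 V.

V_out ≈ 15.7 V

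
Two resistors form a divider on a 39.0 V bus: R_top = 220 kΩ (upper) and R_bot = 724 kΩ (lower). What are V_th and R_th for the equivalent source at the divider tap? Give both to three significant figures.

V_th is the open-circuit tap voltage: 39.0 × 724/(220 + 724) = 29.9 V.
With the supply zeroed, R_top and R_bot appear in parallel from the tap: R_th = R_top‖R_bot = (220 × 724)/944.0 = 169 kΩ.

V_th = 29.9 V, R_th = 169 kΩ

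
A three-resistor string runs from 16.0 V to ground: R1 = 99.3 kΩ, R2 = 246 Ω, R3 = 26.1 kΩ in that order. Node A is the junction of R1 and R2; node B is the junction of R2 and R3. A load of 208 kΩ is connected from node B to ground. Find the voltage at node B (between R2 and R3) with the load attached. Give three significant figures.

At node B, R3 is in parallel with the load: R3‖R_L = 23190 Ω.
Below node A the resistance is R2 + (R3‖R_L) = 23440 Ω, so V_A = 16.0 × 23440/122700 = 3.055 V.
Then V_B = V_A × (R3‖R_L)/(R2 + R3‖R_L) = 3.055 × 23190/23440 = 3.02 V.

V ≈ 3.02 V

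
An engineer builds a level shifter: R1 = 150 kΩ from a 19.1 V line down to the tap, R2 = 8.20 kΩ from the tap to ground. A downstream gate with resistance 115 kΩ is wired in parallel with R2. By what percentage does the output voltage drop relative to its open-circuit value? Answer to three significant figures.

The divider's output (Thévenin) resistance is R1‖R2 = 7.775 kΩ.
Fractional drop under load = R_th/(R_th + R_L) = 7.775 / (7.775 + 115) = 0.06333.
So the output falls by 6.33 %.

6.33 %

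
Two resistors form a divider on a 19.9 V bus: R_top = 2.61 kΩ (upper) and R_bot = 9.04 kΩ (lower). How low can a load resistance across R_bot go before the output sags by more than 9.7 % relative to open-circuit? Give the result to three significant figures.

R_L(min) ≈ 18.9 kΩ

Output resistance R_th = R_top‖R_bot = (2.61 × 9.04)/11.65 = 2.025 kΩ.
The fractional drop is R_th/(R_th + R_L); requiring this ≤ 0.0970 gives R_L ≥ R_th(1/0.0970 − 1) = 2.025 × 9.309 = 18.9 kΩ.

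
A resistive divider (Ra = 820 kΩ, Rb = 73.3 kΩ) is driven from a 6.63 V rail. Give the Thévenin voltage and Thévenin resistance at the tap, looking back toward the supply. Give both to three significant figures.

V_th is the open-circuit tap voltage: 6.63 × 73.3/(820 + 73.3) = 0.544 V.
With the supply zeroed, Ra and Rb appear in parallel from the tap: R_th = Ra‖Rb = (820 × 73.3)/893.3 = 67.3 kΩ.

V_th = 0.544 V, R_th = 67.3 kΩ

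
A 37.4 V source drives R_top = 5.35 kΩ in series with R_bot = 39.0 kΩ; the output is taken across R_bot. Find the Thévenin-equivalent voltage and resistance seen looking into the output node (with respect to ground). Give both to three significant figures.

V_th = 32.9 V, R_th = 4.70 kΩ

V_th is the open-circuit tap voltage: 37.4 × 39.0/(5.35 + 39.0) = 32.9 V.
With the supply zeroed, R_top and R_bot appear in parallel from the tap: R_th = R_top‖R_bot = (5.35 × 39.0)/44.35 = 4.70 kΩ.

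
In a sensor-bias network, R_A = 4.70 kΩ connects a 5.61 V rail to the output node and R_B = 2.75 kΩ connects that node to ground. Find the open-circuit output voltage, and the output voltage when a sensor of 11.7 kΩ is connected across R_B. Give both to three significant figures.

Open-circuit: V = 5.61 × 2.75/(4.70 + 2.75) = 2.07 V.
With the load, R_B becomes R_B‖R_L = 2.227 kΩ, so V = 5.61 × 2.227/6.927 = 1.80 V.

Unloaded: 2.07 V; loaded: 1.80 V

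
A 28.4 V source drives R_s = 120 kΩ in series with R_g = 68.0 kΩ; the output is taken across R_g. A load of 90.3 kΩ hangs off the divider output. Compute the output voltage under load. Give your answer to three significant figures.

The load sits in parallel with R_g: R_g‖R_L = (68.0 × 90.3) / (68.0 + 90.3) = 38.79 kΩ.
V_out = 28.4 × 38.79 / (120 + 38.79) = 28.4 × 38.79/158.8 = 6.94 V.

V_out ≈ 6.94 V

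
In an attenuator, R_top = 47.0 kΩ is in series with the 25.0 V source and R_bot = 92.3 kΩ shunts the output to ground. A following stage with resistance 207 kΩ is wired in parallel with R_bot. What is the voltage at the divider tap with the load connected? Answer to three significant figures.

The load sits in parallel with R_bot: R_bot‖R_L = (92.3 × 207) / (92.3 + 207) = 63.84 kΩ.
V_out = 25.0 × 63.84 / (47.0 + 63.84) = 25.0 × 63.84/110.8 = 14.4 V.

V_out ≈ 14.4 V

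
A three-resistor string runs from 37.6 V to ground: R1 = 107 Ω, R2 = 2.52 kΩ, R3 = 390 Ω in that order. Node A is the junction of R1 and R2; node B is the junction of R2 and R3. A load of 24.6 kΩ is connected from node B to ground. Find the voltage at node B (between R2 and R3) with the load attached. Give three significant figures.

V ≈ 4.79 V

At node B, R3 is in parallel with the load: R3‖R_L = 383.9 Ω.
Below node A the resistance is R2 + (R3‖R_L) = 2904 Ω, so V_A = 37.6 × 2904/3011 = 36.26 V.
Then V_B = V_A × (R3‖R_L)/(R2 + R3‖R_L) = 36.26 × 383.9/2904 = 4.79 V.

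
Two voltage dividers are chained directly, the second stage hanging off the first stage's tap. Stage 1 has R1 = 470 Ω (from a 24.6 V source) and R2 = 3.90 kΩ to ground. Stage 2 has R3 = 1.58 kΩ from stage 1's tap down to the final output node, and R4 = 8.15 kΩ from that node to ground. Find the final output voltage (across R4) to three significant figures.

V_out ≈ 17.6 V

Stage 2 presents R3+R4 = 9730 Ω as a load on stage 1's tap.
Stage 1's lower leg becomes R2‖(R3+R4) = 2784 Ω, so V_mid = 24.6 × 2784/3254 = 21.05 V.
Stage 2 is itself unloaded: V_out = V_mid × R4/(R3+R4) = 21.05 × 8150/9730 = 17.6 V.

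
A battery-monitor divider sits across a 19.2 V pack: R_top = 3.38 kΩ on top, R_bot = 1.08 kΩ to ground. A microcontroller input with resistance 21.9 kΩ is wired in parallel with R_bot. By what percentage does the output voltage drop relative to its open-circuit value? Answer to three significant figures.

The divider's output (Thévenin) resistance is R_top‖R_bot = 0.8185 kΩ.
Fractional drop under load = R_th/(R_th + R_L) = 0.8185 / (0.8185 + 21.9) = 0.03603.
So the output falls by 3.60 %.

3.60 %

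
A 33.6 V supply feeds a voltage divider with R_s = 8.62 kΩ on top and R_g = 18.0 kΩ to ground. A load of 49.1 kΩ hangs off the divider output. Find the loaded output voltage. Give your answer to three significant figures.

The load sits in parallel with R_g: R_g‖R_L = (18.0 × 49.1) / (18.0 + 49.1) = 13.17 kΩ.
V_out = 33.6 × 13.17 / (8.62 + 13.17) = 33.6 × 13.17/21.79 = 20.3 V.
(Unloaded it would have been 22.7 V.)

V_out ≈ 20.3 V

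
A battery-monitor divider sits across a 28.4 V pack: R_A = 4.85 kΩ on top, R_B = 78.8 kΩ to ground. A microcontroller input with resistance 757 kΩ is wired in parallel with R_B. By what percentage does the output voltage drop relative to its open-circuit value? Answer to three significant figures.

The divider's output (Thévenin) resistance is R_A‖R_B = 4.569 kΩ.
Fractional drop under load = R_th/(R_th + R_L) = 4.569 / (4.569 + 757) = 0.005999.
So the output falls by 0.600 %.

0.600 %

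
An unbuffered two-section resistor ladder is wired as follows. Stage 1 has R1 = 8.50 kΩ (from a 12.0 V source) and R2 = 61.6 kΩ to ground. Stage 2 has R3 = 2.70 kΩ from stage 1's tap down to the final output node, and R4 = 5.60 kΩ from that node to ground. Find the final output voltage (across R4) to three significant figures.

V_out ≈ 3.74 V

Stage 2 presents R3+R4 = 8.300 kΩ as a load on stage 1's tap.
Stage 1's lower leg becomes R2‖(R3+R4) = 7.314 kΩ, so V_mid = 12.0 × 7.314/15.81 = 5.550 V.
Stage 2 is itself unloaded: V_out = V_mid × R4/(R3+R4) = 5.550 × 5.60/8.300 = 3.74 V.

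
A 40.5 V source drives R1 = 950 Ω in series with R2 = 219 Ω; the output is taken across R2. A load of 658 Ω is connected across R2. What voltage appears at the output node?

The load sits in parallel with R2: R2‖R_L = (219 × 658) / (219 + 658) = 164.3 Ω.
V_out = 40.5 × 164.3 / (950 + 164.3) = 40.5 × 164.3/1114 = 5.97 V.

V_out ≈ 5.97 V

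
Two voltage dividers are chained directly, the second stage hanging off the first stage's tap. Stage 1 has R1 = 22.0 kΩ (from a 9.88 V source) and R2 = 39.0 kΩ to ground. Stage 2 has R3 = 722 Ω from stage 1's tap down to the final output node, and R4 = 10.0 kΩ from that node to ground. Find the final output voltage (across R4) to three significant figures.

Stage 2 presents R3+R4 = 10720 Ω as a load on stage 1's tap.
Stage 1's lower leg becomes R2‖(R3+R4) = 8410 Ω, so V_mid = 9.88 × 8410/30410 = 2.732 V.
Stage 2 is itself unloaded: V_out = V_mid × R4/(R3+R4) = 2.732 × 10000/10720 = 2.55 V.

V_out ≈ 2.55 V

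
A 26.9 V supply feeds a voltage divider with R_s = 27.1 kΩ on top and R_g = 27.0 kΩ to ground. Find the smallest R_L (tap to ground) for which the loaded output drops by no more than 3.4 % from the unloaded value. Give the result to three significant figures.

R_L(min) ≈ 384 kΩ

Output resistance R_th = R_s‖R_g = (27.1 × 27.0)/54.10 = 13.52 kΩ.
The fractional drop is R_th/(R_th + R_L); requiring this ≤ 0.0340 gives R_L ≥ R_th(1/0.0340 − 1) = 13.52 × 28.41 = 384 kΩ.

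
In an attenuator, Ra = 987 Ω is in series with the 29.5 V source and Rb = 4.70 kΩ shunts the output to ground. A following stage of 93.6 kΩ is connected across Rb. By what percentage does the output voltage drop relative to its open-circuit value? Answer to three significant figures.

The divider's output (Thévenin) resistance is Ra‖Rb = 815.7 Ω.
Fractional drop under load = R_th/(R_th + R_L) = 815.7 / (815.7 + 93600) = 0.008639.
So the output falls by 0.864 %.

0.864 %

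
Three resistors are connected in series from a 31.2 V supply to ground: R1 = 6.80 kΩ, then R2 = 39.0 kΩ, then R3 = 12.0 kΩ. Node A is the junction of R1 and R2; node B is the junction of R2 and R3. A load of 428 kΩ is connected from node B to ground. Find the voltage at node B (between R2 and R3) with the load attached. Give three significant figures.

At node B, R3 is in parallel with the load: R3‖R_L = 11.67 kΩ.
Below node A the resistance is R2 + (R3‖R_L) = 50.67 kΩ, so V_A = 31.2 × 50.67/57.47 = 27.51 V.
Then V_B = V_A × (R3‖R_L)/(R2 + R3‖R_L) = 27.51 × 11.67/50.67 = 6.34 V.

V ≈ 6.34 V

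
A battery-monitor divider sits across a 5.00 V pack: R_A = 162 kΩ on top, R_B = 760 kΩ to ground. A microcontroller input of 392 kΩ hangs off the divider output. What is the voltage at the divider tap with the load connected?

V_out ≈ 3.07 V

The load sits in parallel with R_B: R_B‖R_L = (760 × 392) / (760 + 392) = 258.6 kΩ.
V_out = 5.00 × 258.6 / (162 + 258.6) = 5.00 × 258.6/420.6 = 3.07 V.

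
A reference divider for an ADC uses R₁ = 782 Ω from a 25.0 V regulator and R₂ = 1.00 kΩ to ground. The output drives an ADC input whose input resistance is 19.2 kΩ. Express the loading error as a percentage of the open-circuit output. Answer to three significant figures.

2.23 %

The divider's output (Thévenin) resistance is R₁‖R₂ = 438.8 Ω.
Fractional drop under load = R_th/(R_th + R_L) = 438.8 / (438.8 + 19200) = 0.02235.
So the output falls by 2.23 %.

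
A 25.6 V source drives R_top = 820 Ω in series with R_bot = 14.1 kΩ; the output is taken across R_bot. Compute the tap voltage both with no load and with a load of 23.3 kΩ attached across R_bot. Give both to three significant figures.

Unloaded: 24.2 V; loaded: 23.4 V

Open-circuit: V = 25.6 × 14100/(820 + 14100) = 24.2 V.
With the load, R_bot becomes R_bot‖R_L = 8784 Ω, so V = 25.6 × 8784/9604 = 23.4 V.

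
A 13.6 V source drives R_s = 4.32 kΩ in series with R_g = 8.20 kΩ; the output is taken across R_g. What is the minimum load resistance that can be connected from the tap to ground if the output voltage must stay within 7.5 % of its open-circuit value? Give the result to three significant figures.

Output resistance R_th = R_s‖R_g = (4.32 × 8.20)/12.52 = 2.829 kΩ.
The fractional drop is R_th/(R_th + R_L); requiring this ≤ 0.0750 gives R_L ≥ R_th(1/0.0750 − 1) = 2.829 × 12.33 = 34.9 kΩ.

R_L(min) ≈ 34.9 kΩ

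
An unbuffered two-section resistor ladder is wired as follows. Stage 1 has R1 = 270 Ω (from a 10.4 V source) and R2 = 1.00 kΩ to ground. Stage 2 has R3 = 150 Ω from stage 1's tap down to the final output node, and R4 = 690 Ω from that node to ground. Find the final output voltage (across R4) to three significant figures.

Stage 2 presents R3+R4 = 840.0 Ω as a load on stage 1's tap.
Stage 1's lower leg becomes R2‖(R3+R4) = 456.5 Ω, so V_mid = 10.4 × 456.5/726.5 = 6.535 V.
Stage 2 is itself unloaded: V_out = V_mid × R4/(R3+R4) = 6.535 × 690/840.0 = 5.37 V.

V_out ≈ 5.37 V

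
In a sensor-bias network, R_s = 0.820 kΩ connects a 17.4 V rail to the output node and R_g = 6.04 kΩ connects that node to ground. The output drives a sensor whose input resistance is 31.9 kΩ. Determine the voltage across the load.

The load sits in parallel with R_g: R_g‖R_L = (6040 × 31900) / (6040 + 31900) = 5078 Ω.
V_out = 17.4 × 5078 / (820 + 5078) = 17.4 × 5078/5898 = 15.0 V.

V_out ≈ 15.0 V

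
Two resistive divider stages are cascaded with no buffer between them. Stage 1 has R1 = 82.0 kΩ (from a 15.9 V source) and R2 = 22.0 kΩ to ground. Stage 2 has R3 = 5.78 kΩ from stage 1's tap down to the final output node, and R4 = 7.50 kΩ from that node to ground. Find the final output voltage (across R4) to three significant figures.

Stage 2 presents R3+R4 = 13.28 kΩ as a load on stage 1's tap.
Stage 1's lower leg becomes R2‖(R3+R4) = 8.281 kΩ, so V_mid = 15.9 × 8.281/90.28 = 1.458 V.
Stage 2 is itself unloaded: V_out = V_mid × R4/(R3+R4) = 1.458 × 7.50/13.28 = 0.824 V.

V_out ≈ 0.824 V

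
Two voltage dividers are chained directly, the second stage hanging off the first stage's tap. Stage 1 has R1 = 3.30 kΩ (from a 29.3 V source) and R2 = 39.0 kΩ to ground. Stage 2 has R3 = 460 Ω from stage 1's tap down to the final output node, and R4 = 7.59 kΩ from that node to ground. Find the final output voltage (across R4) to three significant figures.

V_out ≈ 18.5 V

Stage 2 presents R3+R4 = 8050 Ω as a load on stage 1's tap.
Stage 1's lower leg becomes R2‖(R3+R4) = 6673 Ω, so V_mid = 29.3 × 6673/9973 = 19.60 V.
Stage 2 is itself unloaded: V_out = V_mid × R4/(R3+R4) = 19.60 × 7590/8050 = 18.5 V.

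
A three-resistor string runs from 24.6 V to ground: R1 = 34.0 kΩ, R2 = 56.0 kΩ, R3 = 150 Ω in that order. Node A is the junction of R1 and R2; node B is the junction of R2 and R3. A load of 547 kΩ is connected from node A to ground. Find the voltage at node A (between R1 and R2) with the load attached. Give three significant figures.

Below node A the series string R2+R3 = 56150 Ω sits in parallel with the 547000 Ω load: 50920 Ω.
V_A = 24.6 × 50920/(34000 + 50920) = 14.8 V.

V ≈ 14.8 V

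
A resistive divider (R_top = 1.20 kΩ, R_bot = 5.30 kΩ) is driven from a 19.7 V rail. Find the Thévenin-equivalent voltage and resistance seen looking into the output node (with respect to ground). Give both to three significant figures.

V_th is the open-circuit tap voltage: 19.7 × 5.30/(1.20 + 5.30) = 16.1 V.
With the supply zeroed, R_top and R_bot appear in parallel from the tap: R_th = R_top‖R_bot = (1.20 × 5.30)/6.500 = 978 Ω.

V_th = 16.1 V, R_th = 978 Ω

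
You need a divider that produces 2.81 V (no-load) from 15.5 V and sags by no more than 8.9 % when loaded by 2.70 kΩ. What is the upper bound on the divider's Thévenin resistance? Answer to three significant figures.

R_th ≤ 264 Ω

Loading drop = R_th/(R_th + R_L) ≤ 0.0890, so R_th ≤ R_L · ε/(1−ε) = 2.70 kΩ × 0.0890/0.9110 = 264 Ω.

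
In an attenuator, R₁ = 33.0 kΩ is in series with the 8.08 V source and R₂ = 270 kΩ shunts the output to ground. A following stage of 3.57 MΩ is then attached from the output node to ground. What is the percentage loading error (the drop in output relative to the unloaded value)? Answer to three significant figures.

0.817 %

The divider's output (Thévenin) resistance is R₁‖R₂ = 29.41 kΩ.
Fractional drop under load = R_th/(R_th + R_L) = 29.41 / (29.41 + 3570) = 0.008170.
So the output falls by 0.817 %.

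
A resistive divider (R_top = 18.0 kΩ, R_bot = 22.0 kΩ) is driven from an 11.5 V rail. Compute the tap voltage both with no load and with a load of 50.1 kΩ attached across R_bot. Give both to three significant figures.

Unloaded: 6.33 V; loaded: 5.28 V

Open-circuit: V = 11.5 × 22.0/(18.0 + 22.0) = 6.33 V.
With the load, R_bot becomes R_bot‖R_L = 15.29 kΩ, so V = 11.5 × 15.29/33.29 = 5.28 V.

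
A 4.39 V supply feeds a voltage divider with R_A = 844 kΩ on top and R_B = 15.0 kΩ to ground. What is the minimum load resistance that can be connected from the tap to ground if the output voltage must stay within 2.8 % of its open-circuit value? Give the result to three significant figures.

R_L(min) ≈ 512 kΩ

Output resistance R_th = R_A‖R_B = (844 × 15.0)/859.0 = 14.74 kΩ.
The fractional drop is R_th/(R_th + R_L); requiring this ≤ 0.0280 gives R_L ≥ R_th(1/0.0280 − 1) = 14.74 × 34.71 = 512 kΩ.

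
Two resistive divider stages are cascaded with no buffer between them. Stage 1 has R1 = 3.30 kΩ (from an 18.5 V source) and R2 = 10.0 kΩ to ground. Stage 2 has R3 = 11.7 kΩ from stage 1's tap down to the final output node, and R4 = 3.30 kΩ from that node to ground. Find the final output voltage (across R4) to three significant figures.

V_out ≈ 2.63 V

Stage 2 presents R3+R4 = 15.00 kΩ as a load on stage 1's tap.
Stage 1's lower leg becomes R2‖(R3+R4) = 6.000 kΩ, so V_mid = 18.5 × 6.000/9.300 = 11.94 V.
Stage 2 is itself unloaded: V_out = V_mid × R4/(R3+R4) = 11.94 × 3.30/15.00 = 2.63 V.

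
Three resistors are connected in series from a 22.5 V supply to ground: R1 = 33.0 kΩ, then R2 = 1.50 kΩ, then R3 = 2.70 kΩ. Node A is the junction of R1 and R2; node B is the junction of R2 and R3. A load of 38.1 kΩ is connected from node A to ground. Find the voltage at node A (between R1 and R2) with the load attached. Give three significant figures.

V ≈ 2.31 V

Below node A the series string R2+R3 = 4.200 kΩ sits in parallel with the 38.1 kΩ load: 3.783 kΩ.
V_A = 22.5 × 3.783/(33.0 + 3.783) = 2.31 V.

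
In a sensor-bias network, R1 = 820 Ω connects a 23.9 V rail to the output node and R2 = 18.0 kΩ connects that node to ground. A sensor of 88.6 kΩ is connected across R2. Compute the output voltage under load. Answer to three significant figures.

V_out ≈ 22.7 V

The load sits in parallel with R2: R2‖R_L = (18000 × 88600) / (18000 + 88600) = 14960 Ω.
V_out = 23.9 × 14960 / (820 + 14960) = 23.9 × 14960/15780 = 22.7 V.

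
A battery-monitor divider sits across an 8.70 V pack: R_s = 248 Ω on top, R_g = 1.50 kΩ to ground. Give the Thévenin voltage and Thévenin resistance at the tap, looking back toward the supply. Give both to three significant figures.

V_th = 7.47 V, R_th = 213 Ω

V_th is the open-circuit tap voltage: 8.70 × 1500/(248 + 1500) = 7.47 V.
With the supply zeroed, R_s and R_g appear in parallel from the tap: R_th = R_s‖R_g = (248 × 1500)/1748 = 213 Ω.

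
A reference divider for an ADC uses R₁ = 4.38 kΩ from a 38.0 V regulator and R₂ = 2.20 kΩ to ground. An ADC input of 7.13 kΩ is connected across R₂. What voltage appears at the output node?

V_out ≈ 10.5 V

The load sits in parallel with R₂: R₂‖R_L = (2.20 × 7.13) / (2.20 + 7.13) = 1.681 kΩ.
V_out = 38.0 × 1.681 / (4.38 + 1.681) = 38.0 × 1.681/6.061 = 10.5 V.
(Unloaded it would have been 12.7 V.)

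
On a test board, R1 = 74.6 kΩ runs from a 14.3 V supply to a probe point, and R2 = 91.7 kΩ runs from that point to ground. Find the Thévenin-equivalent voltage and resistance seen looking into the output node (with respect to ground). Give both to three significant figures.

V_th is the open-circuit tap voltage: 14.3 × 91.7/(74.6 + 91.7) = 7.89 V.
With the supply zeroed, R1 and R2 appear in parallel from the tap: R_th = R1‖R2 = (74.6 × 91.7)/166.3 = 41.1 kΩ.

V_th = 7.89 V, R_th = 41.1 kΩ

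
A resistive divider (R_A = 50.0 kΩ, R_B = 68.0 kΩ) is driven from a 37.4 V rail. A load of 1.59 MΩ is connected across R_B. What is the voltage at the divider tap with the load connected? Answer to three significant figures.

V_out ≈ 21.2 V

The load sits in parallel with R_B: R_B‖R_L = (68.0 × 1590) / (68.0 + 1590) = 65.21 kΩ.
V_out = 37.4 × 65.21 / (50.0 + 65.21) = 37.4 × 65.21/115.2 = 21.2 V.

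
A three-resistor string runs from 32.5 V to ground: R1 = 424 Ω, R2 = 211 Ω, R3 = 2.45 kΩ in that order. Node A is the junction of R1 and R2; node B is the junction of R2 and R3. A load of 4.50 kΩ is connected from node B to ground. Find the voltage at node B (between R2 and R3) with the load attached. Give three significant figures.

At node B, R3 is in parallel with the load: R3‖R_L = 1586 Ω.
Below node A the resistance is R2 + (R3‖R_L) = 1797 Ω, so V_A = 32.5 × 1797/2221 = 26.30 V.
Then V_B = V_A × (R3‖R_L)/(R2 + R3‖R_L) = 26.30 × 1586/1797 = 23.2 V.

V ≈ 23.2 V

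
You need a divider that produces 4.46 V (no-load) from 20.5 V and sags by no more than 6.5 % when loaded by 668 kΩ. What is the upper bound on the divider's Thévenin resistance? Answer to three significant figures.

R_th ≤ 46.4 kΩ

Loading drop = R_th/(R_th + R_L) ≤ 0.0650, so R_th ≤ R_L · ε/(1−ε) = 668 kΩ × 0.0650/0.9350 = 46.4 kΩ.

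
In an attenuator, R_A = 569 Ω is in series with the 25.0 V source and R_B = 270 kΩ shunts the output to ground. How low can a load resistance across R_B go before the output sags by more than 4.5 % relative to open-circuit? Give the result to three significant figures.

R_L(min) ≈ 12.1 kΩ

Output resistance R_th = R_A‖R_B = (569 × 270000)/270600 = 567.8 Ω.
The fractional drop is R_th/(R_th + R_L); requiring this ≤ 0.0450 gives R_L ≥ R_th(1/0.0450 − 1) = 567.8 × 21.22 = 12.1 kΩ.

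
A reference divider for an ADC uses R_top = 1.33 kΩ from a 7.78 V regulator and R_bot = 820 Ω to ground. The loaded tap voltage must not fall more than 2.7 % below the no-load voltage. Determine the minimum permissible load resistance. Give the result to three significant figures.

Output resistance R_th = R_top‖R_bot = (1330 × 820)/2150 = 507.3 Ω.
The fractional drop is R_th/(R_th + R_L); requiring this ≤ 0.0270 gives R_L ≥ R_th(1/0.0270 − 1) = 507.3 × 36.04 = 18.3 kΩ.

R_L(min) ≈ 18.3 kΩ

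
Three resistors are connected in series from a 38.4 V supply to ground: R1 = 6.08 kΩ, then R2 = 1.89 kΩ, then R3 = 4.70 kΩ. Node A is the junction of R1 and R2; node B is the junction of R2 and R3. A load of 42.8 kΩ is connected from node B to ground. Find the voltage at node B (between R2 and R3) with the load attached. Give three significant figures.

At node B, R3 is in parallel with the load: R3‖R_L = 4.235 kΩ.
Below node A the resistance is R2 + (R3‖R_L) = 6.125 kΩ, so V_A = 38.4 × 6.125/12.20 = 19.27 V.
Then V_B = V_A × (R3‖R_L)/(R2 + R3‖R_L) = 19.27 × 4.235/6.125 = 13.3 V.

V ≈ 13.3 V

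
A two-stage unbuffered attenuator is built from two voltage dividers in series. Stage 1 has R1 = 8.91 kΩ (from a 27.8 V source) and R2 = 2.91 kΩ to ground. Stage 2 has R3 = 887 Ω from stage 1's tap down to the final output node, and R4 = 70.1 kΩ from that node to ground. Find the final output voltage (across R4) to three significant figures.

Stage 2 presents R3+R4 = 70990 Ω as a load on stage 1's tap.
Stage 1's lower leg becomes R2‖(R3+R4) = 2795 Ω, so V_mid = 27.8 × 2795/11710 = 6.639 V.
Stage 2 is itself unloaded: V_out = V_mid × R4/(R3+R4) = 6.639 × 70100/70990 = 6.56 V.

V_out ≈ 6.56 V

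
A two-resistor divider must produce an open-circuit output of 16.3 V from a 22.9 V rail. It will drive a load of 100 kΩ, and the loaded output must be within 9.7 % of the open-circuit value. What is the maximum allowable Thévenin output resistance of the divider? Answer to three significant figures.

Loading drop = R_th/(R_th + R_L) ≤ 0.0970, so R_th ≤ R_L · ε/(1−ε) = 100 kΩ × 0.0970/0.9030 = 10.7 kΩ.
(Any R1, R2 with R2/(R1+R2) = 0.712 and R1‖R2 ≤ 10.7 kΩ will meet the spec.)

R_th ≤ 10.7 kΩ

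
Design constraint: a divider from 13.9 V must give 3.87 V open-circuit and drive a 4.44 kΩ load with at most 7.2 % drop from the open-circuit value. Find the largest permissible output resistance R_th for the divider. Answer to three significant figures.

Loading drop = R_th/(R_th + R_L) ≤ 0.0720, so R_th ≤ R_L · ε/(1−ε) = 4.44 kΩ × 0.0720/0.9280 = 344 Ω.

R_th ≤ 344 Ω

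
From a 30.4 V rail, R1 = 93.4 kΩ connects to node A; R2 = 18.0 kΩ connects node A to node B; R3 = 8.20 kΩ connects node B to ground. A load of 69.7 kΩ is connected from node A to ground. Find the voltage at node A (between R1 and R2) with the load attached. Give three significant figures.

Below node A the series string R2+R3 = 26.20 kΩ sits in parallel with the 69.7 kΩ load: 19.04 kΩ.
V_A = 30.4 × 19.04/(93.4 + 19.04) = 5.15 V.

V ≈ 5.15 V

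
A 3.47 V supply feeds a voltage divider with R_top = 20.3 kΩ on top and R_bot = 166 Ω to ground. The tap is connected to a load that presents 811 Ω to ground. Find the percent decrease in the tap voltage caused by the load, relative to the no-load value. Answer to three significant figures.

The divider's output (Thévenin) resistance is R_top‖R_bot = 164.7 Ω.
Fractional drop under load = R_th/(R_th + R_L) = 164.7 / (164.7 + 811) = 0.1688.
So the output falls by 16.9 %.

16.9 %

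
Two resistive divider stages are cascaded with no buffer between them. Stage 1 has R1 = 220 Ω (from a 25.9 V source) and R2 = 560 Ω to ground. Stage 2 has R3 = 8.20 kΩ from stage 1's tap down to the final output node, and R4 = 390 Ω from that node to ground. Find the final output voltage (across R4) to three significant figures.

V_out ≈ 0.829 V

Stage 2 presents R3+R4 = 8590 Ω as a load on stage 1's tap.
Stage 1's lower leg becomes R2‖(R3+R4) = 525.7 Ω, so V_mid = 25.9 × 525.7/745.7 = 18.26 V.
Stage 2 is itself unloaded: V_out = V_mid × R4/(R3+R4) = 18.26 × 390/8590 = 0.829 V.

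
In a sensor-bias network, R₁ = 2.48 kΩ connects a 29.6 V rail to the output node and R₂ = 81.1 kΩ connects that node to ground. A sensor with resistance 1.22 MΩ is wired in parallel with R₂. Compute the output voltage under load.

V_out ≈ 28.7 V

The load sits in parallel with R₂: R₂‖R_L = (81.1 × 1220) / (81.1 + 1220) = 76.04 kΩ.
V_out = 29.6 × 76.04 / (2.48 + 76.04) = 29.6 × 76.04/78.52 = 28.7 V.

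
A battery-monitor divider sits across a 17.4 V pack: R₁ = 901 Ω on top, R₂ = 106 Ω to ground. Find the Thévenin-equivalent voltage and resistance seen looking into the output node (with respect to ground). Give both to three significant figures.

V_th is the open-circuit tap voltage: 17.4 × 106/(901 + 106) = 1.83 V.
With the supply zeroed, R₁ and R₂ appear in parallel from the tap: R_th = R₁‖R₂ = (901 × 106)/1007 = 94.8 Ω.

V_th = 1.83 V, R_th = 94.8 Ω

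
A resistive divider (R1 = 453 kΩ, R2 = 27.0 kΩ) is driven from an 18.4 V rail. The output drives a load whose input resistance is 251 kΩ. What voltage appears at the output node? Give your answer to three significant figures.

The load sits in parallel with R2: R2‖R_L = (27.0 × 251) / (27.0 + 251) = 24.38 kΩ.
V_out = 18.4 × 24.38 / (453 + 24.38) = 18.4 × 24.38/477.4 = 0.940 V.

V_out ≈ 0.940 V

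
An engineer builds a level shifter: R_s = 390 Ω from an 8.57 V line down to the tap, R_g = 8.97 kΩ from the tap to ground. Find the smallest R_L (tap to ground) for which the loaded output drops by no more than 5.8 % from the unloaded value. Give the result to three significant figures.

Output resistance R_th = R_s‖R_g = (390 × 8970)/9360 = 373.8 Ω.
The fractional drop is R_th/(R_th + R_L); requiring this ≤ 0.0580 gives R_L ≥ R_th(1/0.0580 − 1) = 373.8 × 16.24 = 6.07 kΩ.

R_L(min) ≈ 6.07 kΩ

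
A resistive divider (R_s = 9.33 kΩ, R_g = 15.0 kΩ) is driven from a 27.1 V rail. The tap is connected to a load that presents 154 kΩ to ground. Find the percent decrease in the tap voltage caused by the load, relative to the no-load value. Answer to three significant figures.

3.60 %

The divider's output (Thévenin) resistance is R_s‖R_g = 5.752 kΩ.
Fractional drop under load = R_th/(R_th + R_L) = 5.752 / (5.752 + 154) = 0.03601.
So the output falls by 3.60 %.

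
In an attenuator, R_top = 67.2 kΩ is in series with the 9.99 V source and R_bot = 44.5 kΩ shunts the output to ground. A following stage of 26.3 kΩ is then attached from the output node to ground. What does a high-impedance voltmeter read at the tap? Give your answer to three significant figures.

The load sits in parallel with R_bot: R_bot‖R_L = (44.5 × 26.3) / (44.5 + 26.3) = 16.53 kΩ.
V_out = 9.99 × 16.53 / (67.2 + 16.53) = 9.99 × 16.53/83.73 = 1.97 V.

V_out ≈ 1.97 V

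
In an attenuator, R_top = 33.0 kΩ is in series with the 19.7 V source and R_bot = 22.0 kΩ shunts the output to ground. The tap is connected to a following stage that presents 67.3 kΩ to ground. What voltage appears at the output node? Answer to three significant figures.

The load sits in parallel with R_bot: R_bot‖R_L = (22.0 × 67.3) / (22.0 + 67.3) = 16.58 kΩ.
V_out = 19.7 × 16.58 / (33.0 + 16.58) = 19.7 × 16.58/49.58 = 6.59 V.

V_out ≈ 6.59 V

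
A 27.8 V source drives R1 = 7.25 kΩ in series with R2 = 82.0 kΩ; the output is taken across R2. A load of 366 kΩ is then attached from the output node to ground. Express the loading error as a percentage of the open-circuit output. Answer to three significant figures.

1.79 %

The divider's output (Thévenin) resistance is R1‖R2 = 6.661 kΩ.
Fractional drop under load = R_th/(R_th + R_L) = 6.661 / (6.661 + 366) = 0.01787.
So the output falls by 1.79 %.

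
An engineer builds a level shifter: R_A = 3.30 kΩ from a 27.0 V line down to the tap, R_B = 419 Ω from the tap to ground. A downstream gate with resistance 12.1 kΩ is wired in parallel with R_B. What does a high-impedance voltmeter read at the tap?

V_out ≈ 2.95 V

The load sits in parallel with R_B: R_B‖R_L = (419 × 12100) / (419 + 12100) = 405.0 Ω.
V_out = 27.0 × 405.0 / (3300 + 405.0) = 27.0 × 405.0/3705 = 2.95 V.
(Unloaded it would have been 3.04 V.)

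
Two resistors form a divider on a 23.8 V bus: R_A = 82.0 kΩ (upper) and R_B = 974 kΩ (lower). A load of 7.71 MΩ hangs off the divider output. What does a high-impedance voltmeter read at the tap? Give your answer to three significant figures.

The load sits in parallel with R_B: R_B‖R_L = (974 × 7710) / (974 + 7710) = 864.8 kΩ.
V_out = 23.8 × 864.8 / (82.0 + 864.8) = 23.8 × 864.8/946.8 = 21.7 V.

V_out ≈ 21.7 V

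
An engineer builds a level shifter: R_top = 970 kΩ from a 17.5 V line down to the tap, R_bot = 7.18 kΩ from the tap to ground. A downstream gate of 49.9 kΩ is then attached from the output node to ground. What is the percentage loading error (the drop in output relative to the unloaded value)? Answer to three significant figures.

The divider's output (Thévenin) resistance is R_top‖R_bot = 7.127 kΩ.
Fractional drop under load = R_th/(R_th + R_L) = 7.127 / (7.127 + 49.9) = 0.1250.
So the output falls by 12.5 %.

12.5 %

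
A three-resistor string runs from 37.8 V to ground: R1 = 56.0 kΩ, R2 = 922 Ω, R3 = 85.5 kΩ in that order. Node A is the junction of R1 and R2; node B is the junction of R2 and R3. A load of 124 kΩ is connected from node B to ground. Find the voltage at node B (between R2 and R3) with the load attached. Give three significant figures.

V ≈ 17.8 V

At node B, R3 is in parallel with the load: R3‖R_L = 50610 Ω.
Below node A the resistance is R2 + (R3‖R_L) = 51530 Ω, so V_A = 37.8 × 51530/107500 = 18.11 V.
Then V_B = V_A × (R3‖R_L)/(R2 + R3‖R_L) = 18.11 × 50610/51530 = 17.8 V.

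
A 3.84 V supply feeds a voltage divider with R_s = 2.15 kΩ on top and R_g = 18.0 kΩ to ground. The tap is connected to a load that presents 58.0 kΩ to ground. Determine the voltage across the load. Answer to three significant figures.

The load sits in parallel with R_g: R_g‖R_L = (18.0 × 58.0) / (18.0 + 58.0) = 13.74 kΩ.
V_out = 3.84 × 13.74 / (2.15 + 13.74) = 3.84 × 13.74/15.89 = 3.32 V.

V_out ≈ 3.32 V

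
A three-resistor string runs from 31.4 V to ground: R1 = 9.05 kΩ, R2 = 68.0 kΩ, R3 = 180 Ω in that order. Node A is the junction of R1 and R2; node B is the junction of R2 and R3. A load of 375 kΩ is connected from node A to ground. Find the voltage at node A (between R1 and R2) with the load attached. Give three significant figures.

Below node A the series string R2+R3 = 68180 Ω sits in parallel with the 375000 Ω load: 57690 Ω.
V_A = 31.4 × 57690/(9050 + 57690) = 27.1 V.

V ≈ 27.1 V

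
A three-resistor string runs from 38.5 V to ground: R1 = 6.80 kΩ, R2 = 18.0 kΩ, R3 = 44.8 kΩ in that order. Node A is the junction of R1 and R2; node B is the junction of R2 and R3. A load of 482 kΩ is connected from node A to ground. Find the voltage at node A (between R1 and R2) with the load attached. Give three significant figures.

V ≈ 34.3 V

Below node A the series string R2+R3 = 62.80 kΩ sits in parallel with the 482 kΩ load: 55.56 kΩ.
V_A = 38.5 × 55.56/(6.80 + 55.56) = 34.3 V.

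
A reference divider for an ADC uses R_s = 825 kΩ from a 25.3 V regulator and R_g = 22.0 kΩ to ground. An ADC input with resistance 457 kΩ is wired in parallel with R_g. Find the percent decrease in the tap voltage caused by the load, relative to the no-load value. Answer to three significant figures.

The divider's output (Thévenin) resistance is R_s‖R_g = 21.43 kΩ.
Fractional drop under load = R_th/(R_th + R_L) = 21.43 / (21.43 + 457) = 0.04479.
So the output falls by 4.48 %.

4.48 %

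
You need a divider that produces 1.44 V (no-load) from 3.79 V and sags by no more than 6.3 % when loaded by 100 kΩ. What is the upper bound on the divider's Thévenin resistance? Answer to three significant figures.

R_th ≤ 6.72 kΩ

Loading drop = R_th/(R_th + R_L) ≤ 0.0630, so R_th ≤ R_L · ε/(1−ε) = 100 kΩ × 0.0630/0.9370 = 6.72 kΩ.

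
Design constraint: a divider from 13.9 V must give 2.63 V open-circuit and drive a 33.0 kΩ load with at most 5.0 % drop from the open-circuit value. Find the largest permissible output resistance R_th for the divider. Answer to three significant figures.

Loading drop = R_th/(R_th + R_L) ≤ 0.0500, so R_th ≤ R_L · ε/(1−ε) = 33.0 kΩ × 0.0500/0.9500 = 1.74 kΩ.
(Any R1, R2 with R2/(R1+R2) = 0.189 and R1‖R2 ≤ 1.74 kΩ will meet the spec.)

R_th ≤ 1.74 kΩ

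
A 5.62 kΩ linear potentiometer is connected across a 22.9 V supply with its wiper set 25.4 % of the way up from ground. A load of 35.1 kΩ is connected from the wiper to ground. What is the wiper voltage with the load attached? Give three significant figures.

V ≈ 5.65 V

The wiper splits the pot into (1−α)R = 4.193 kΩ above and αR = 1.427 kΩ below.
Lower section ‖ load = 1.372 kΩ.
V_wiper = 22.9 × 1.372/(4.193 + 1.372) = 5.65 V.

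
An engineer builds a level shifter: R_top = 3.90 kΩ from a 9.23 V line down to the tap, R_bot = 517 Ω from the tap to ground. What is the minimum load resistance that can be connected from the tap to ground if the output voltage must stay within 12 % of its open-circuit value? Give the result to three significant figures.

R_L(min) ≈ 3.35 kΩ

Output resistance R_th = R_top‖R_bot = (3900 × 517)/4417 = 456.5 Ω.
The fractional drop is R_th/(R_th + R_L); requiring this ≤ 0.120 gives R_L ≥ R_th(1/0.120 − 1) = 456.5 × 7.333 = 3.35 kΩ.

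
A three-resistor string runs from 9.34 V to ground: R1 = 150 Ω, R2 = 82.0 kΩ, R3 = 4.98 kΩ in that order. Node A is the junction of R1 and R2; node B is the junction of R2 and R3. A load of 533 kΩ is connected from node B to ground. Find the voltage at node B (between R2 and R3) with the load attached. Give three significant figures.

V ≈ 0.529 V

At node B, R3 is in parallel with the load: R3‖R_L = 4934 Ω.
Below node A the resistance is R2 + (R3‖R_L) = 86930 Ω, so V_A = 9.34 × 86930/87080 = 9.324 V.
Then V_B = V_A × (R3‖R_L)/(R2 + R3‖R_L) = 9.324 × 4934/86930 = 0.529 V.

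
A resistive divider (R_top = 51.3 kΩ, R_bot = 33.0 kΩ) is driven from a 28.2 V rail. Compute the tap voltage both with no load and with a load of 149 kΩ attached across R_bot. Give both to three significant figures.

Unloaded: 11.0 V; loaded: 9.73 V

Open-circuit: V = 28.2 × 33.0/(51.3 + 33.0) = 11.0 V.
With the load, R_bot becomes R_bot‖R_L = 27.02 kΩ, so V = 28.2 × 27.02/78.32 = 9.73 V.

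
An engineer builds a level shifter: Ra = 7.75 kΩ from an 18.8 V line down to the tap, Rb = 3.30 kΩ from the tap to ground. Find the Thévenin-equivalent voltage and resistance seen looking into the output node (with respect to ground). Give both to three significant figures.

V_th is the open-circuit tap voltage: 18.8 × 3.30/(7.75 + 3.30) = 5.61 V.
With the supply zeroed, Ra and Rb appear in parallel from the tap: R_th = Ra‖Rb = (7.75 × 3.30)/11.05 = 2.31 kΩ.

V_th = 5.61 V, R_th = 2.31 kΩ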